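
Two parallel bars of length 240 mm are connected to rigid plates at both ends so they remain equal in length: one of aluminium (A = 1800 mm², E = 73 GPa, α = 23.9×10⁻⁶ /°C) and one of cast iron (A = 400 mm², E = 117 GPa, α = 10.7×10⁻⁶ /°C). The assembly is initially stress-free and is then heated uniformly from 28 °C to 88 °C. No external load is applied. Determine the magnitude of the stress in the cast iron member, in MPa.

The aluminium has the larger α, so on heating it would change length more than the cast iron if both were free. The rigid plates force a common final length, so the aluminium is put into compression and the cast iron into tension, with equal and opposite forces P (no external load).
Setting the final lengths equal and cancelling L: (α₁ − α₂)ΔT = P/(A₁E₁) + P/(A₂E₂).
|α₁ − α₂|·ΔT = 13.2×10⁻⁶ × 60 = 0.000792.
1/(A₁E₁) + 1/(A₂E₂) = 1/(1800×73×10³) + 1/(400×117×10³) = 2.898×10⁻⁸ N⁻¹.
P = 0.000792 / 2.898×10⁻⁸ = 27330 N = 27.33 kN.
σ_{cast iron} = P/A₂ = 27330/400 = 68.33 MPa, tensile.

σ ≈ 68.3 MPa (tensile)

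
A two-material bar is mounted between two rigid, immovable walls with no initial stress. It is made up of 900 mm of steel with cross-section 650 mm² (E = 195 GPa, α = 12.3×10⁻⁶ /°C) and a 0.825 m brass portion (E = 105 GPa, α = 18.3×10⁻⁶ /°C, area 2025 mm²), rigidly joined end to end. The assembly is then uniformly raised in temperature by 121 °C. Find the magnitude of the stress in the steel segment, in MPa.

Free thermal expansion of the whole bar: Σ αᵢΔT Lᵢ = 12.3×10⁻⁶×121×900 + 18.3×10⁻⁶×121×825 = 3.166 mm.
The rigid supports impose zero overall length change; the single axial force P common to all segments must satisfy P Σ Lᵢ/(AᵢEᵢ) = δ_free.
The series flexibility is Σ Lᵢ/(AᵢEᵢ) = 900/(650×195×10³) + 825/(2025×105×10³) = 1.098×10⁻⁵ mm/N.
P = 3.166 / 1.098×10⁻⁵ = 288300 N = 288.3 kN, compressive.
σ_{steel} = P / A = 288300 / 650 = 443.6 MPa.

σ ≈ 444 MPa (compressive)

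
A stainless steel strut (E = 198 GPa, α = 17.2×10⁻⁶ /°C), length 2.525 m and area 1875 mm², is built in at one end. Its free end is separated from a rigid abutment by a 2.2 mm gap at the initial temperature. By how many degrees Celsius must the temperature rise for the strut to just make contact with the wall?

ΔT ≈ 50.7 °C

Contact occurs when the free expansion equals the gap: αΔT L = 2.2 mm.
So ΔT = g/(αL) = 2.2/(17.2×10⁻⁶ × 2525) = 50.66 °C.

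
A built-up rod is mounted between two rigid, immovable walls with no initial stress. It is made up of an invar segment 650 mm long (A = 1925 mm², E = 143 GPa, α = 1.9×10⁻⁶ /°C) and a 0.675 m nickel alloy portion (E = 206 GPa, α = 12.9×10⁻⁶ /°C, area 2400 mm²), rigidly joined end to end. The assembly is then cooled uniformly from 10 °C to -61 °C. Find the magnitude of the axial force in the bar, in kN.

P ≈ 189 kN (tensile)

With the walls removed the bar would change length by δ_free = Σ αᵢΔT Lᵢ = 1.9×10⁻⁶×71×650 + 12.9×10⁻⁶×71×675 = 0.7059 mm.
The rigid supports impose zero overall length change; the single axial force P common to all segments must satisfy P Σ Lᵢ/(AᵢEᵢ) = δ_free.
The series flexibility is Σ Lᵢ/(AᵢEᵢ) = 650/(1925×143×10³) + 675/(2400×206×10³) = 3.727×10⁻⁶ mm/N.
So P = 0.7059 / 3.727×10⁻⁶ = 189.4 kN, tensile.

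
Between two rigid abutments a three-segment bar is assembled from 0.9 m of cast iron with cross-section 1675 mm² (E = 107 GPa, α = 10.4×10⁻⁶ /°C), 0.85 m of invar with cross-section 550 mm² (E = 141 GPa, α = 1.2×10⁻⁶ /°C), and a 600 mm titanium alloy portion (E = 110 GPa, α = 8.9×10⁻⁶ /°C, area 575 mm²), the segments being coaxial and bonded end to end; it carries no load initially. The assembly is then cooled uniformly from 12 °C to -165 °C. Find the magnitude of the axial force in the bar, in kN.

P ≈ 109 kN (tensile)

If the supports were absent, the total length change would be Σ αᵢΔT Lᵢ = 10.4×10⁻⁶×177×900 + 1.2×10⁻⁶×177×850 + 8.9×10⁻⁶×177×600 = 2.782 mm.
The walls prevent any net length change, so an axial force P (same in every segment) develops. Compatibility: P · Σ Lᵢ/(AᵢEᵢ) = δ_free.
The series flexibility is Σ Lᵢ/(AᵢEᵢ) = 900/(1675×107×10³) + 850/(550×141×10³) + 600/(575×110×10³) = 2.547×10⁻⁵ mm/N.
Hence P = δ_free / Σ(L/AE) = 2.782/2.547×10⁻⁵ = 109.3 kN (tensile).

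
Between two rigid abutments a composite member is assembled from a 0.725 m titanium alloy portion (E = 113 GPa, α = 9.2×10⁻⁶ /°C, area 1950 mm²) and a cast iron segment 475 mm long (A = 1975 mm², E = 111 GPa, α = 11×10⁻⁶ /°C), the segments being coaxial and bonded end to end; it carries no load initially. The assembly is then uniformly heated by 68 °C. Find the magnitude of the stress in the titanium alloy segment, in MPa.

σ ≈ 76 MPa (compressive)

With the walls removed the bar would change length by δ_free = Σ αᵢΔT Lᵢ = 9.2×10⁻⁶×68×725 + 11×10⁻⁶×68×475 = 0.8089 mm.
Since the ends are fixed, an axial force P builds up, equal in every segment, with P · Σ Lᵢ/(AᵢEᵢ) = δ_free.
Σ Lᵢ/(AᵢEᵢ) = 725/(1950×113×10³) + 475/(1975×111×10³) = 5.457×10⁻⁶ mm/N.
P = 0.8089 / 5.457×10⁻⁶ = 148200 N = 148.2 kN, compressive.
σ_{titanium alloy} = P / A = 148200 / 1950 = 76.01 MPa.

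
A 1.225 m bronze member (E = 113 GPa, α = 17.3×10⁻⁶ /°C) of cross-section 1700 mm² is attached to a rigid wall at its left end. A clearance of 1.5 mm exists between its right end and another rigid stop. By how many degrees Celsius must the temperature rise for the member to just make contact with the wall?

The gap closes when αΔT L = 1.5 mm, since the member is still unstressed at that instant.
So ΔT = g/(αL) = 1.5/(17.3×10⁻⁶ × 1225) = 70.78 °C.

ΔT ≈ 70.8 °C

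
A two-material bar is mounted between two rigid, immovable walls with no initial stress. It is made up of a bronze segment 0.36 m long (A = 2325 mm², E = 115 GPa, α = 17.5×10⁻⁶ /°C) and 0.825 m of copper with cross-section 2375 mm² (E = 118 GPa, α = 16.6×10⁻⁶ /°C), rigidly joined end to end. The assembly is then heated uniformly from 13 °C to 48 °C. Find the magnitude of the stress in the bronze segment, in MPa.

σ ≈ 70.2 MPa (compressive)

With the walls removed the bar would change length by δ_free = Σ αᵢΔT Lᵢ = 17.5×10⁻⁶×35×360 + 16.6×10⁻⁶×35×825 = 0.6998 mm.
Since the ends are fixed, an axial force P builds up, equal in every segment, with P · Σ Lᵢ/(AᵢEᵢ) = δ_free.
The series flexibility is Σ Lᵢ/(AᵢEᵢ) = 360/(2325×115×10³) + 825/(2375×118×10³) = 4.29×10⁻⁶ mm/N.
P = 0.6998 / 4.29×10⁻⁶ = 163100 N = 163.1 kN, compressive.
σ_{bronze} = P / A = 163100 / 2325 = 70.16 MPa.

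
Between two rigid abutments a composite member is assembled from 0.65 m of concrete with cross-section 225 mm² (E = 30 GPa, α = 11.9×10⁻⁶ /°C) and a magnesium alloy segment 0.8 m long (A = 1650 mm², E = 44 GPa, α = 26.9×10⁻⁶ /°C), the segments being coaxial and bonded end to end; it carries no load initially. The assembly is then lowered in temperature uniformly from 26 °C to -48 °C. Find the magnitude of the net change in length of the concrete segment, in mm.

With the walls removed the bar would change length by δ_free = Σ αᵢΔT Lᵢ = 11.9×10⁻⁶×74×650 + 26.9×10⁻⁶×74×800 = 2.165 mm.
The rigid supports impose zero overall length change; the single axial force P common to all segments must satisfy P Σ Lᵢ/(AᵢEᵢ) = δ_free.
Σ Lᵢ/(AᵢEᵢ) = 650/(225×30×10³) + 800/(1650×44×10³) = 0.0001073 mm/N.
So P = 2.165 / 0.0001073 = 20.17 kN, tensile.
For the concrete segment, free thermal change = 11.9×10⁻⁶×74×650 = 0.5724 mm and elastic change from P = 20170×650/(225×30×10³) = 1.943 mm; these oppose, so the net change is 1.37 mm (segment lengthens).

|ΔL| ≈ 1.37 mm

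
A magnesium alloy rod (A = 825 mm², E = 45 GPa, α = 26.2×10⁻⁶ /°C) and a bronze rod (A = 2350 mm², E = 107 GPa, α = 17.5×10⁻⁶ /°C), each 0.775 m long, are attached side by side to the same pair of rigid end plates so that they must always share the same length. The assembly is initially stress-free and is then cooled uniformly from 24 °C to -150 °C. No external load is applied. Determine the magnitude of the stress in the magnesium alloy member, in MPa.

Both members must finish at the same length. With the larger α, the magnesium alloy tends to over-contract; the plates restrain it, putting the magnesium alloy in tension and the bronze in compression. With no external load the two internal forces are equal and opposite, magnitude P.
Setting the final lengths equal and cancelling L: (α₁ − α₂)ΔT = P/(A₁E₁) + P/(A₂E₂).
|α₁ − α₂|·ΔT = 8.7×10⁻⁶ × 174 = 0.001514.
1/(A₁E₁) + 1/(A₂E₂) = 1/(825×45×10³) + 1/(2350×107×10³) = 3.091×10⁻⁸ N⁻¹.
P = 0.001514 / 3.091×10⁻⁸ = 48970 N = 48.97 kN.
σ_{magnesium alloy} = P/A₁ = 48970/825 = 59.36 MPa, tensile.

σ ≈ 59.4 MPa (tensile)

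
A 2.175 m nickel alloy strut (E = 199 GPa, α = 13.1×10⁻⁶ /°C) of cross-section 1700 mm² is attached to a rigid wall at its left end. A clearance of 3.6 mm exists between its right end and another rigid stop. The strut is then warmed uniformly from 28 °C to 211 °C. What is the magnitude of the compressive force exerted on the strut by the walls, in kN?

If the wall were absent the strut would grow by αΔT L = 13.1×10⁻⁶ × 183 × 2175 = 5.214 mm.
After closing the 3.6 mm clearance, 5.214 − 3.6 = 1.614 mm of expansion remains to be suppressed by the wall.
So σ = E(δ_free − g)/L = 199×10³ × 1.614/2175 = 147.7 MPa.
Force on the wall = σA = 147.7 × 1700 mm² = 251.1 kN.

P ≈ 251 kN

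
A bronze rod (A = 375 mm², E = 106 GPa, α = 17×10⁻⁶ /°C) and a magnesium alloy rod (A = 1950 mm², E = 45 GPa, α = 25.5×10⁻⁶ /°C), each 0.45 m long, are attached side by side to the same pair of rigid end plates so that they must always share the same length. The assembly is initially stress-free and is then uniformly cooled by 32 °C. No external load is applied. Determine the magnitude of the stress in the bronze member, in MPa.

Equilibrium of a rigid end plate with no external load gives equal and opposite internal forces ±P in the two members. Since α_{magnesium alloy} > α_{bronze}, cooling drives the magnesium alloy into tension and the bronze into compression.
Equating the net (thermal + elastic) strains gives |α₁ − α₂|·ΔT = P·[1/(A₁E₁) + 1/(A₂E₂)].
|α₁ − α₂|·ΔT = 8.5×10⁻⁶ × 32 = 0.000272.
1/(A₁E₁) + 1/(A₂E₂) = 1/(375×106×10³) + 1/(1950×45×10³) = 3.655×10⁻⁸ N⁻¹.
P = 0.000272 / 3.655×10⁻⁸ = 7441 N = 7.441 kN.
σ_{bronze} = P/A₁ = 7441/375 = 19.84 MPa, compressive.

σ ≈ 19.8 MPa (compressive)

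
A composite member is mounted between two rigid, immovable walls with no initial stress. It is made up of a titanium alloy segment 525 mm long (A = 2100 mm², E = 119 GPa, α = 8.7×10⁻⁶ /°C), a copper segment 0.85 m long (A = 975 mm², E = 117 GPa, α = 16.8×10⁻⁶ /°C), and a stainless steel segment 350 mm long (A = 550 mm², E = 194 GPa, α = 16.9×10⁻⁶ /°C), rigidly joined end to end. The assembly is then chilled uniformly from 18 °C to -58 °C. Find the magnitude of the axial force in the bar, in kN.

P ≈ 147 kN (tensile)

Free thermal contraction of the whole bar: Σ αᵢΔT Lᵢ = 8.7×10⁻⁶×76×525 + 16.8×10⁻⁶×76×850 + 16.9×10⁻⁶×76×350 = 1.882 mm.
The rigid supports impose zero overall length change; the single axial force P common to all segments must satisfy P Σ Lᵢ/(AᵢEᵢ) = δ_free.
The series flexibility is Σ Lᵢ/(AᵢEᵢ) = 525/(2100×119×10³) + 850/(975×117×10³) + 350/(550×194×10³) = 1.283×10⁻⁵ mm/N.
P = 1.882 / 1.283×10⁻⁵ = 146700 N = 146.7 kN, tensile.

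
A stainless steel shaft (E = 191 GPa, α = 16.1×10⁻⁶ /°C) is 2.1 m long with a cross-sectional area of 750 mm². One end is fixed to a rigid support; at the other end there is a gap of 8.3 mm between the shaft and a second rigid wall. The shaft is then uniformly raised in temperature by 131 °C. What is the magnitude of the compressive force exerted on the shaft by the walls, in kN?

Free thermal elongation = αΔT L = 16.1×10⁻⁶ × 131 × 2100 = 4.429 mm.
Since δ_free = 4.43 mm is less than the 8.3 mm gap, the shaft never touches the wall. No axial force develops.

P ≈ 0 kN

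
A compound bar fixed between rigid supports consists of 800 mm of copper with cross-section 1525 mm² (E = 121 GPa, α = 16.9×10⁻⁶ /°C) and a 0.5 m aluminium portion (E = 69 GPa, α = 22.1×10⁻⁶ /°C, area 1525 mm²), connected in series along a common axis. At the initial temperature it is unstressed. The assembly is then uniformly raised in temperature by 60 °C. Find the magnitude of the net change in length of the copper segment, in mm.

|ΔL| ≈ 0.108 mm

With the walls removed the bar would change length by δ_free = Σ αᵢΔT Lᵢ = 16.9×10⁻⁶×60×800 + 22.1×10⁻⁶×60×500 = 1.474 mm.
The rigid supports impose zero overall length change; the single axial force P common to all segments must satisfy P Σ Lᵢ/(AᵢEᵢ) = δ_free.
Σ Lᵢ/(AᵢEᵢ) = 800/(1525×121×10³) + 500/(1525×69×10³) = 9.087×10⁻⁶ mm/N.
Hence P = δ_free / Σ(L/AE) = 1.474/9.087×10⁻⁶ = 162.2 kN (compressive).
For the copper segment, free thermal change = 16.9×10⁻⁶×60×800 = 0.8112 mm and elastic change from P = 162200×800/(1525×121×10³) = 0.7033 mm; these oppose, so the net change is 0.108 mm (segment lengthens).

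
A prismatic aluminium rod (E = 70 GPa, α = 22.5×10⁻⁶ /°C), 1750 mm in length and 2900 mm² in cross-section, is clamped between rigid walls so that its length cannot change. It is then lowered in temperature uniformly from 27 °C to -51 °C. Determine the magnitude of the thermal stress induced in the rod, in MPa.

σ ≈ 123 MPa (tensile)

With length fixed, the mechanical strain must cancel the thermal strain αΔT = 22.5×10⁻⁶ × 78 = 1755×10⁻⁶.
Hence σ = E·αΔT = 70×10³ × 1755×10⁻⁶ = 122.8 MPa, tensile.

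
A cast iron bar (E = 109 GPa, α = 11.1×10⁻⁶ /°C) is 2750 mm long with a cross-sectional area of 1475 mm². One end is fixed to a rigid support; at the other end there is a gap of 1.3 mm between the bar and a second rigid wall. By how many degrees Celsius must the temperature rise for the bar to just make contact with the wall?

Contact occurs when the free expansion equals the gap: αΔT L = 1.3 mm.
So ΔT = g/(αL) = 1.3/(11.1×10⁻⁶ × 2750) = 42.59 °C.

ΔT ≈ 42.6 °C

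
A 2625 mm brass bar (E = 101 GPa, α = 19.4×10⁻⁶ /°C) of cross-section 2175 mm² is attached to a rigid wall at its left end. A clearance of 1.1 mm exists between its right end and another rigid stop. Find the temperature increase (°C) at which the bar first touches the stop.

The gap closes when αΔT L = 1.1 mm, since the bar is still unstressed at that instant.
ΔT = 1.1 / (19.4×10⁻⁶ × 2625) = 21.6 °C.

ΔT ≈ 21.6 °C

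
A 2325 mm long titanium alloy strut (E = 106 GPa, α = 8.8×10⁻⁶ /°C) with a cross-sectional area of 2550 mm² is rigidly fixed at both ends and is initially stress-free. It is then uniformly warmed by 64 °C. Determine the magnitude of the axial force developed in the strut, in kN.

P ≈ 152 kN (compressive)

Full restraint means ε = 0, so the stress is σ = EαΔT = 106×10³ × 8.8×10⁻⁶ × 64 = 59.7 MPa.
Then P = σA = 59.7 × 2550 mm² = 152.2 kN, compressive.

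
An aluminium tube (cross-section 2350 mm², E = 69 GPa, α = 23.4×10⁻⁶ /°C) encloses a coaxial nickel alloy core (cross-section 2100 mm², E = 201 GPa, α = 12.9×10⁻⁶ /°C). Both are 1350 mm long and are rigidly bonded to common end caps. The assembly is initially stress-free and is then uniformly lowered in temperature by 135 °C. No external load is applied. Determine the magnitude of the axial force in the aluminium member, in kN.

Both members must finish at the same length. With the larger α, the aluminium tends to over-contract; the plates restrain it, putting the aluminium in tension and the nickel alloy in compression. With no external load the two internal forces are equal and opposite, magnitude P.
Setting the final lengths equal and cancelling L: (α₁ − α₂)ΔT = P/(A₁E₁) + P/(A₂E₂).
|α₁ − α₂|·ΔT = 10.5×10⁻⁶ × 135 = 0.001417.
1/(A₁E₁) + 1/(A₂E₂) = 1/(2350×69×10³) + 1/(2100×201×10³) = 8.536×10⁻⁹ N⁻¹.
So P = 0.001417 / 8.536×10⁻⁹ = 166.1 kN.

P ≈ 166 kN (tensile in the aluminium)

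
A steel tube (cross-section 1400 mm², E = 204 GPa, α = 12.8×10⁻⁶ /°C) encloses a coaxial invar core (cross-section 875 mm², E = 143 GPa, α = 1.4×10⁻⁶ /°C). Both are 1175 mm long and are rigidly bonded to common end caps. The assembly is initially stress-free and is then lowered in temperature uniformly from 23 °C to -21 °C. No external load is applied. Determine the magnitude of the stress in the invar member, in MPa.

Both members must finish at the same length. With the larger α, the steel tends to over-contract; the plates restrain it, putting the steel in tension and the invar in compression. With no external load the two internal forces are equal and opposite, magnitude P.
Setting the final lengths equal and cancelling L: (α₁ − α₂)ΔT = P/(A₁E₁) + P/(A₂E₂).
|α₁ − α₂|·ΔT = 11.4×10⁻⁶ × 44 = 0.0005016.
1/(A₁E₁) + 1/(A₂E₂) = 1/(1400×204×10³) + 1/(875×143×10³) = 1.149×10⁻⁸ N⁻¹.
P = 0.0005016 / 1.149×10⁻⁸ = 43640 N = 43.64 kN.
σ_{invar} = P/A₂ = 43640/875 = 49.88 MPa, compressive.

σ ≈ 49.9 MPa (compressive)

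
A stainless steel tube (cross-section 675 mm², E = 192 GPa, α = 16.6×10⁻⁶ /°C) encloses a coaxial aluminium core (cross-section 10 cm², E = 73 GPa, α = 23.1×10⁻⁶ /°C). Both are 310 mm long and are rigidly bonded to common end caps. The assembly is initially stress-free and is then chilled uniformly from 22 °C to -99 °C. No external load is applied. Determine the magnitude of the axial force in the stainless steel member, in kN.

Equilibrium of a rigid end plate with no external load gives equal and opposite internal forces ±P in the two members. Since α_{aluminium} > α_{stainless steel}, cooling drives the aluminium into tension and the stainless steel into compression.
Setting the final lengths equal and cancelling L: (α₁ − α₂)ΔT = P/(A₁E₁) + P/(A₂E₂).
|α₁ − α₂|·ΔT = 6.5×10⁻⁶ × 121 = 0.0007865.
1/(A₁E₁) + 1/(A₂E₂) = 1/(675×192×10³) + 1/(1000×73×10³) = 2.141×10⁻⁸ N⁻¹.
So P = 0.0007865 / 2.141×10⁻⁸ = 36.73 kN.

P ≈ 36.7 kN (compressive in the stainless steel)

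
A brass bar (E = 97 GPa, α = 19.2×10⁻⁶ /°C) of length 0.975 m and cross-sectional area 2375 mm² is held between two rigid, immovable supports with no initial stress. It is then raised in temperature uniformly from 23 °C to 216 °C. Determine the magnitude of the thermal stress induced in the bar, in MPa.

σ ≈ 359 MPa (compressive)

Because both ends are immovable the net strain is zero, and the suppressed thermal strain is αΔT = 19.2×10⁻⁶ × 193 = 3705.6×10⁻⁶.
The stress required to suppress this strain is σ = Eε = 97×10³ × 3705.6×10⁻⁶ = 359.4 MPa, compressive since the bar is trying to expand.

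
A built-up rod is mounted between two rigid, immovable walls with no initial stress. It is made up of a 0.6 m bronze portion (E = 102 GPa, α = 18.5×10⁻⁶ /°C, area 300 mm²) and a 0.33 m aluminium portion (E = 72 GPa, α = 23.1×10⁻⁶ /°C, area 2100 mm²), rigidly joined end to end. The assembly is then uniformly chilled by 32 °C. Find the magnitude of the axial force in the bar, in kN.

With the walls removed the bar would change length by δ_free = Σ αᵢΔT Lᵢ = 18.5×10⁻⁶×32×600 + 23.1×10⁻⁶×32×330 = 0.5991 mm.
Since the ends are fixed, an axial force P builds up, equal in every segment, with P · Σ Lᵢ/(AᵢEᵢ) = δ_free.
Σ Lᵢ/(AᵢEᵢ) = 600/(300×102×10³) + 330/(2100×72×10³) = 2.179×10⁻⁵ mm/N.
P = 0.5991 / 2.179×10⁻⁵ = 27500 N = 27.5 kN, tensile.

P ≈ 27.5 kN (tensile)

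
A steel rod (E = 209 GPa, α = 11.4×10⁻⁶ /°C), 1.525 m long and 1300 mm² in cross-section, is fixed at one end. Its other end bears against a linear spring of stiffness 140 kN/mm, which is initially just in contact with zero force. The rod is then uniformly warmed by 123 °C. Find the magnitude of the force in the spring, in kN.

P ≈ 168 kN

The unrestrained thermal change is αΔT L = 11.4×10⁻⁶ × 123 × 1525 = 2.138 mm.
With a force P in the spring, the elastic change of the rod is PL/(AE) and that of the spring is P/k; compatibility requires their sum to equal δ_free.
P [ L/(AE) + 1/k ] = δ_free → P [ 1525/(1300×209×10³) + 1/(140×10³) ] = 2.138.
P = 2.138 / 1.276×10⁻⁵ = 167600 N.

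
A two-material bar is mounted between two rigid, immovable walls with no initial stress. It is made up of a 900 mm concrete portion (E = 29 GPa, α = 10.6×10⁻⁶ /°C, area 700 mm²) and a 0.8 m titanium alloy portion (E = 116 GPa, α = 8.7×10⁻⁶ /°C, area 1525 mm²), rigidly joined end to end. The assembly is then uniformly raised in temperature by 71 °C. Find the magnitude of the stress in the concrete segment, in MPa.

σ ≈ 34.3 MPa (compressive)

If the supports were absent, the total length change would be Σ αᵢΔT Lᵢ = 10.6×10⁻⁶×71×900 + 8.7×10⁻⁶×71×800 = 1.171 mm.
The rigid supports impose zero overall length change; the single axial force P common to all segments must satisfy P Σ Lᵢ/(AᵢEᵢ) = δ_free.
Σ Lᵢ/(AᵢEᵢ) = 900/(700×29×10³) + 800/(1525×116×10³) = 4.886×10⁻⁵ mm/N.
Hence P = δ_free / Σ(L/AE) = 1.171/4.886×10⁻⁵ = 23.98 kN (compressive).
σ_{concrete} = P / A = 23980 / 700 = 34.25 MPa.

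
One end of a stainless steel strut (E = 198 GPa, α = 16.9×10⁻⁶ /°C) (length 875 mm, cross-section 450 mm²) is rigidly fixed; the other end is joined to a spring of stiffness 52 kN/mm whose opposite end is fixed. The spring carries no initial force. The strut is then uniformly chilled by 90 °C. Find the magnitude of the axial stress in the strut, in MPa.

σ ≈ 102 MPa (tensile)

Free thermal contraction: δ_free = αΔT L = 16.9×10⁻⁶ × 90 × 875 = 1.331 mm.
Let P be the tensile force in the spring. The strut extends elastically by PL/(AE) and the spring stretches by P/k; together these equal δ_free.
So P = δ_free / [L/(AE) + 1/k] = 1.331 / [ 875/(450×198×10³) + 1/(52×10³) ].
P = 1.331 / 2.905×10⁻⁵ = 45810 N.
σ = P/A = 45810/450 = 101.8 MPa.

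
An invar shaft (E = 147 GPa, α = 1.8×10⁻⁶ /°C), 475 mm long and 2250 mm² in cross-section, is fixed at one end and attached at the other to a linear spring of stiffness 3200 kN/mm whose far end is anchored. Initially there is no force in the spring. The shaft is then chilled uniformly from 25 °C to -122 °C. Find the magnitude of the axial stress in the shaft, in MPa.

σ ≈ 31.9 MPa (tensile)

The unrestrained thermal change is αΔT L = 1.8×10⁻⁶ × 147 × 475 = 0.1257 mm.
Let P be the tensile force in the spring. The shaft extends elastically by PL/(AE) and the spring stretches by P/k; together these equal δ_free.
P [ L/(AE) + 1/k ] = δ_free → P [ 475/(2250×147×10³) + 1/(3200×10³) ] = 0.1257.
P = 0.1257 / 1.749×10⁻⁶ = 71880 N.
σ = P/A = 71880/2250 = 31.95 MPa.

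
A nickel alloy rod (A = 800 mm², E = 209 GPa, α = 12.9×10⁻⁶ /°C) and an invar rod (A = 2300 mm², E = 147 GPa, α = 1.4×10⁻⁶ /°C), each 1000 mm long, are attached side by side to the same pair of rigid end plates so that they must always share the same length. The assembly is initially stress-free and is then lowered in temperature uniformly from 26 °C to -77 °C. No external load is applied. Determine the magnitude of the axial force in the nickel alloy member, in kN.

P ≈ 133 kN (tensile in the nickel alloy)

The nickel alloy has the larger α, so on cooling it would change length more than the invar if both were free. The rigid plates force a common final length, so the nickel alloy is put into tension and the invar into compression, with equal and opposite forces P (no external load).
Equating the net (thermal + elastic) strains gives |α₁ − α₂|·ΔT = P·[1/(A₁E₁) + 1/(A₂E₂)].
|α₁ − α₂|·ΔT = 11.5×10⁻⁶ × 103 = 0.001185.
1/(A₁E₁) + 1/(A₂E₂) = 1/(800×209×10³) + 1/(2300×147×10³) = 8.939×10⁻⁹ N⁻¹.
So P = 0.001185 / 8.939×10⁻⁹ = 132.5 kN.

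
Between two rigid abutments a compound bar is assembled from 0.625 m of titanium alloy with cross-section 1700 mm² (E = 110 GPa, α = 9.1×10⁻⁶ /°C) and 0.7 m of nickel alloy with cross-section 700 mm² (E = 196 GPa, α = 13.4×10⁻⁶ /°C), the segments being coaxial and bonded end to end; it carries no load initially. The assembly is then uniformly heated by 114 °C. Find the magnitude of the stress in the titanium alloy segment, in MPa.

σ ≈ 120 MPa (compressive)

With the walls removed the bar would change length by δ_free = Σ αᵢΔT Lᵢ = 9.1×10⁻⁶×114×625 + 13.4×10⁻⁶×114×700 = 1.718 mm.
The rigid supports impose zero overall length change; the single axial force P common to all segments must satisfy P Σ Lᵢ/(AᵢEᵢ) = δ_free.
Σ Lᵢ/(AᵢEᵢ) = 625/(1700×110×10³) + 700/(700×196×10³) = 8.444×10⁻⁶ mm/N.
So P = 1.718 / 8.444×10⁻⁶ = 203.4 kN, compressive.
σ_{titanium alloy} = P / A = 203400 / 1700 = 119.7 MPa.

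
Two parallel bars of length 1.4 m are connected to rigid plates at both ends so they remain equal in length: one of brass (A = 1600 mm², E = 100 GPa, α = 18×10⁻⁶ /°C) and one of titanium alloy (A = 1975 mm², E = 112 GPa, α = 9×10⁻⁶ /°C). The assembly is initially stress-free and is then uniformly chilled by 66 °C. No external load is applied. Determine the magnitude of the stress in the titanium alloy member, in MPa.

Equilibrium of a rigid end plate with no external load gives equal and opposite internal forces ±P in the two members. Since α_{brass} > α_{titanium alloy}, cooling drives the brass into tension and the titanium alloy into compression.
Compatibility of the two members (thermal + elastic change equal): (α₁ − α₂)ΔT = P·[1/(A₁E₁) + 1/(A₂E₂)].
|α₁ − α₂|·ΔT = 9×10⁻⁶ × 66 = 0.000594.
1/(A₁E₁) + 1/(A₂E₂) = 1/(1600×100×10³) + 1/(1975×112×10³) = 1.077×10⁻⁸ N⁻¹.
P = 0.000594 / 1.077×10⁻⁸ = 55150 N = 55.15 kN.
σ_{titanium alloy} = P/A₂ = 55150/1975 = 27.92 MPa, compressive.

σ ≈ 27.9 MPa (compressive)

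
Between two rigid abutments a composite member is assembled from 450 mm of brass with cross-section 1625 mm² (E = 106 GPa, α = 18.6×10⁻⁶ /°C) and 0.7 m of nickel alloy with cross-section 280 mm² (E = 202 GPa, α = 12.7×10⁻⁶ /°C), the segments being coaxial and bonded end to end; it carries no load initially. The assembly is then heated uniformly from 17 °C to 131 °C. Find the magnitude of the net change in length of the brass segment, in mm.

With the walls removed the bar would change length by δ_free = Σ αᵢΔT Lᵢ = 18.6×10⁻⁶×114×450 + 12.7×10⁻⁶×114×700 = 1.968 mm.
Since the ends are fixed, an axial force P builds up, equal in every segment, with P · Σ Lᵢ/(AᵢEᵢ) = δ_free.
Σ Lᵢ/(AᵢEᵢ) = 450/(1625×106×10³) + 700/(280×202×10³) = 1.499×10⁻⁵ mm/N.
So P = 1.968 / 1.499×10⁻⁵ = 131.3 kN, compressive.
For the brass segment, free thermal change = 18.6×10⁻⁶×114×450 = 0.9542 mm and elastic change from P = 131300×450/(1625×106×10³) = 0.343 mm; these oppose, so the net change is 0.611 mm (segment lengthens).

|ΔL| ≈ 0.611 mm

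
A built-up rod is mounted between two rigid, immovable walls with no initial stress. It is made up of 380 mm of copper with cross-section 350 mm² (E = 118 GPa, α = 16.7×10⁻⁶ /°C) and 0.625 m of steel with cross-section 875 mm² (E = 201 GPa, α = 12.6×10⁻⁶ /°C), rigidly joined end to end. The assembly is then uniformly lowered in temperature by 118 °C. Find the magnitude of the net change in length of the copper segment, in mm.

Free thermal contraction of the whole bar: Σ αᵢΔT Lᵢ = 16.7×10⁻⁶×118×380 + 12.6×10⁻⁶×118×625 = 1.678 mm.
Since the ends are fixed, an axial force P builds up, equal in every segment, with P · Σ Lᵢ/(AᵢEᵢ) = δ_free.
Σ Lᵢ/(AᵢEᵢ) = 380/(350×118×10³) + 625/(875×201×10³) = 1.275×10⁻⁵ mm/N.
P = 1.678 / 1.275×10⁻⁵ = 131600 N = 131.6 kN, tensile.
For the copper segment, free thermal change = 16.7×10⁻⁶×118×380 = 0.7488 mm and elastic change from P = 131600×380/(350×118×10³) = 1.211 mm; these oppose, so the net change is 0.462 mm (segment lengthens).

|ΔL| ≈ 0.462 mm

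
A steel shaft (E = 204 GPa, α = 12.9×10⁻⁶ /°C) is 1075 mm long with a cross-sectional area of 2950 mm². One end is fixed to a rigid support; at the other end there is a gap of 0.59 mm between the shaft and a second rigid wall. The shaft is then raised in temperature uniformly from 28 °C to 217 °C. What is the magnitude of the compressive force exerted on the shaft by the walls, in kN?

P ≈ 1140 kN

If the wall were absent the shaft would grow by αΔT L = 12.9×10⁻⁶ × 189 × 1075 = 2.621 mm.
This exceeds the 0.59 mm gap, so the wall pushes back. The portion of expansion that must be recovered elastically is δ_free − gap = 2.621 − 0.59 = 2.031 mm.
Compatibility: PL/(AE) = 2.031 mm, so σ = P/A = E × (2.031/1075) = 385.4 MPa.
Force on the wall = σA = 385.4 × 2950 mm² = 1137 kN.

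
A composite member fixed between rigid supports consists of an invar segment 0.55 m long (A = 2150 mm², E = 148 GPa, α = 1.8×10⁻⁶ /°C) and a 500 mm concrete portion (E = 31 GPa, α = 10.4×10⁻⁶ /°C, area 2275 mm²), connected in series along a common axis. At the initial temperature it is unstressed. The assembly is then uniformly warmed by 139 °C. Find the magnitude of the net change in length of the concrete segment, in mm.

|ΔL| ≈ 0.031 mm

Free thermal expansion of the whole bar: Σ αᵢΔT Lᵢ = 1.8×10⁻⁶×139×550 + 10.4×10⁻⁶×139×500 = 0.8604 mm.
The walls prevent any net length change, so an axial force P (same in every segment) develops. Compatibility: P · Σ Lᵢ/(AᵢEᵢ) = δ_free.
Σ Lᵢ/(AᵢEᵢ) = 550/(2150×148×10³) + 500/(2275×31×10³) = 8.818×10⁻⁶ mm/N.
Hence P = δ_free / Σ(L/AE) = 0.8604/8.818×10⁻⁶ = 97.57 kN (compressive).
For the concrete segment, free thermal change = 10.4×10⁻⁶×139×500 = 0.7228 mm and elastic change from P = 97570×500/(2275×31×10³) = 0.6918 mm; these oppose, so the net change is 0.031 mm (segment lengthens).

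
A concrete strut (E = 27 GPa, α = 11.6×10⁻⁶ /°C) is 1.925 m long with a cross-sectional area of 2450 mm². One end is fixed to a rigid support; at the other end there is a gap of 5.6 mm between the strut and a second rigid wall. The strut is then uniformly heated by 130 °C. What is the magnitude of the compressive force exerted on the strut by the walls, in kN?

P ≈ 0 kN

If the wall were absent the strut would grow by αΔT L = 11.6×10⁻⁶ × 130 × 1925 = 2.903 mm.
Since δ_free = 2.9 mm is less than the 5.6 mm gap, the strut never touches the wall. No axial force develops.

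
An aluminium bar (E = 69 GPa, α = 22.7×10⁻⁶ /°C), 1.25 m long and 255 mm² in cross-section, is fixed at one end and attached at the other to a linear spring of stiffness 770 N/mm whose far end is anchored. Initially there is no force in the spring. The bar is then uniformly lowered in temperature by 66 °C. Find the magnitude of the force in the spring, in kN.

Free thermal contraction: δ_free = αΔT L = 22.7×10⁻⁶ × 66 × 1250 = 1.873 mm.
Let P be the tensile force in the spring. The bar extends elastically by PL/(AE) and the spring stretches by P/k; together these equal δ_free.
So P = δ_free / [L/(AE) + 1/k] = 1.873 / [ 1250/(255×69×10³) + 1/(770) ].
P = 1.873 / 0.00137 = 1367 N.

P ≈ 1.37 kN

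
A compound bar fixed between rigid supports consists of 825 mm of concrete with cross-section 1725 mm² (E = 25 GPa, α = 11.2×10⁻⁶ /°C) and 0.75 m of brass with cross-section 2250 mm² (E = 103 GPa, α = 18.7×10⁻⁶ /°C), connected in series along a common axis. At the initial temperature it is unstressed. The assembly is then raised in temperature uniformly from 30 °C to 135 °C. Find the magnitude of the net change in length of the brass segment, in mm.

With the walls removed the bar would change length by δ_free = Σ αᵢΔT Lᵢ = 11.2×10⁻⁶×105×825 + 18.7×10⁻⁶×105×750 = 2.443 mm.
The walls prevent any net length change, so an axial force P (same in every segment) develops. Compatibility: P · Σ Lᵢ/(AᵢEᵢ) = δ_free.
Σ Lᵢ/(AᵢEᵢ) = 825/(1725×25×10³) + 750/(2250×103×10³) = 2.237×10⁻⁵ mm/N.
Hence P = δ_free / Σ(L/AE) = 2.443/2.237×10⁻⁵ = 109.2 kN (compressive).
For the brass segment, free thermal change = 18.7×10⁻⁶×105×750 = 1.473 mm and elastic change from P = 109200×750/(2250×103×10³) = 0.3535 mm; these oppose, so the net change is 1.12 mm (segment lengthens).

|ΔL| ≈ 1.12 mm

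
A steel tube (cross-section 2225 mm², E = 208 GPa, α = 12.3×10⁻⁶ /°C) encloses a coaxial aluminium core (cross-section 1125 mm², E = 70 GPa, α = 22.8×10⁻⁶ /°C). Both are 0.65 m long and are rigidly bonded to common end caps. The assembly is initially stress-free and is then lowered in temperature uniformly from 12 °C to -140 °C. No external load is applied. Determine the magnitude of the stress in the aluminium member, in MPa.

Equilibrium of a rigid end plate with no external load gives equal and opposite internal forces ±P in the two members. Since α_{aluminium} > α_{steel}, cooling drives the aluminium into tension and the steel into compression.
Equating the net (thermal + elastic) strains gives |α₁ − α₂|·ΔT = P·[1/(A₁E₁) + 1/(A₂E₂)].
|α₁ − α₂|·ΔT = 10.5×10⁻⁶ × 152 = 0.001596.
1/(A₁E₁) + 1/(A₂E₂) = 1/(2225×208×10³) + 1/(1125×70×10³) = 1.486×10⁻⁸ N⁻¹.
P = 0.001596 / 1.486×10⁻⁸ = 107400 N = 107.4 kN.
σ_{aluminium} = P/A₂ = 107400/1125 = 95.47 MPa, tensile.

σ ≈ 95.5 MPa (tensile)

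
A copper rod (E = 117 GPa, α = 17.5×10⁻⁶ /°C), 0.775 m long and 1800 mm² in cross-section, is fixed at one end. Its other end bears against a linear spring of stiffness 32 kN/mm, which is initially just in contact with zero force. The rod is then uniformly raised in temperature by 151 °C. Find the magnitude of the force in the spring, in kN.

The unrestrained thermal change is αΔT L = 17.5×10⁻⁶ × 151 × 775 = 2.048 mm.
With a force P in the spring, the elastic change of the rod is PL/(AE) and that of the spring is P/k; compatibility requires their sum to equal δ_free.
P [ L/(AE) + 1/k ] = δ_free → P [ 775/(1800×117×10³) + 1/(32×10³) ] = 2.048.
P = 2.048 / 3.493×10⁻⁵ = 58630 N.

P ≈ 58.6 kN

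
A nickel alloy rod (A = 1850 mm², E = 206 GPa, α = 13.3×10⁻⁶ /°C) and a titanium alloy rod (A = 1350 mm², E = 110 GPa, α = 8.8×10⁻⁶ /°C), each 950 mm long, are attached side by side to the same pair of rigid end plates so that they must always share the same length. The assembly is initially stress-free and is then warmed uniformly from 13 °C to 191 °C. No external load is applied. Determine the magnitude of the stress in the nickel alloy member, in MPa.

Equilibrium of a rigid end plate with no external load gives equal and opposite internal forces ±P in the two members. Since α_{nickel alloy} > α_{titanium alloy}, heating drives the nickel alloy into compression and the titanium alloy into tension.
Setting the final lengths equal and cancelling L: (α₁ − α₂)ΔT = P/(A₁E₁) + P/(A₂E₂).
|α₁ − α₂|·ΔT = 4.5×10⁻⁶ × 178 = 0.000801.
1/(A₁E₁) + 1/(A₂E₂) = 1/(1850×206×10³) + 1/(1350×110×10³) = 9.358×10⁻⁹ N⁻¹.
So P = 0.000801 / 9.358×10⁻⁹ = 85.6 kN.
σ_{nickel alloy} = P/A₁ = 85600/1850 = 46.27 MPa, compressive.

σ ≈ 46.3 MPa (compressive)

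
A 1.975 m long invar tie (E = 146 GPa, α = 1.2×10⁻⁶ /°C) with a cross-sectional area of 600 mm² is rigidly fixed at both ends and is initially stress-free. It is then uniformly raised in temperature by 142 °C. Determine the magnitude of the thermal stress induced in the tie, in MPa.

σ ≈ 24.9 MPa (compressive)

The supports are rigid, so the total axial strain is zero. The restrained thermal strain is ε = αΔT = 1.2×10⁻⁶ × 142 = 170.4×10⁻⁶.
Hence σ = E·αΔT = 146×10³ × 170.4×10⁻⁶ = 24.88 MPa, compressive.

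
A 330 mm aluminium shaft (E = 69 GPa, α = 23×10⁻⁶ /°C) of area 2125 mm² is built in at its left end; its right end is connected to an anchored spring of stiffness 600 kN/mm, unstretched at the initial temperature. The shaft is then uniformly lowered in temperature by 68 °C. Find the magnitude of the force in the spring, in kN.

The unrestrained thermal change is αΔT L = 23×10⁻⁶ × 68 × 330 = 0.5161 mm.
With a force P in the spring, the elastic change of the shaft is PL/(AE) and that of the spring is P/k; compatibility requires their sum to equal δ_free.
So P = δ_free / [L/(AE) + 1/k] = 0.5161 / [ 330/(2125×69×10³) + 1/(600×10³) ].
P = 0.5161 / 3.917×10⁻⁶ = 131800 N.

P ≈ 132 kN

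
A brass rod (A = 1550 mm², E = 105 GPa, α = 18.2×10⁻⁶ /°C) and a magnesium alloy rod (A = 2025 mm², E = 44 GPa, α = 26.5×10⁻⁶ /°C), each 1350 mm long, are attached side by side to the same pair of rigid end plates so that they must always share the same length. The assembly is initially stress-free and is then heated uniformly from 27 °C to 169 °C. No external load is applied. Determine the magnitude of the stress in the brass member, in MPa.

The magnesium alloy has the larger α, so on heating it would change length more than the brass if both were free. The rigid plates force a common final length, so the magnesium alloy is put into compression and the brass into tension, with equal and opposite forces P (no external load).
Setting the final lengths equal and cancelling L: (α₁ − α₂)ΔT = P/(A₁E₁) + P/(A₂E₂).
|α₁ − α₂|·ΔT = 8.3×10⁻⁶ × 142 = 0.001179.
1/(A₁E₁) + 1/(A₂E₂) = 1/(1550×105×10³) + 1/(2025×44×10³) = 1.737×10⁻⁸ N⁻¹.
So P = 0.001179 / 1.737×10⁻⁸ = 67.86 kN.
σ_{brass} = P/A₁ = 67860/1550 = 43.78 MPa, tensile.

σ ≈ 43.8 MPa (tensile)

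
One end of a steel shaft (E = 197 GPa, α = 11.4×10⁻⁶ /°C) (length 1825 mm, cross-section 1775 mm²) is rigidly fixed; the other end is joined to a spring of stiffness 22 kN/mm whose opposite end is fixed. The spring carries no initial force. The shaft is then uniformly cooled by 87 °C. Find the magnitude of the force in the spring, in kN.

If the spring were absent the shaft would shorten by αΔT L = 11.4×10⁻⁶ × 87 × 1825 = 1.81 mm.
With a force P in the spring, the elastic change of the shaft is PL/(AE) and that of the spring is P/k; compatibility requires their sum to equal δ_free.
So P = δ_free / [L/(AE) + 1/k] = 1.81 / [ 1825/(1775×197×10³) + 1/(22×10³) ].
P = 1.81 / 5.067×10⁻⁵ = 35720 N.

P ≈ 35.7 kN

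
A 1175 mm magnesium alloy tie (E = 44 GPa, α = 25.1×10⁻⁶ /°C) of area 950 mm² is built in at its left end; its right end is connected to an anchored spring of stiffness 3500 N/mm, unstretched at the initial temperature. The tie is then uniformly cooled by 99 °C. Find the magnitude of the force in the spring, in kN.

The unrestrained thermal change is αΔT L = 25.1×10⁻⁶ × 99 × 1175 = 2.92 mm.
With a force P in the spring, the elastic change of the tie is PL/(AE) and that of the spring is P/k; compatibility requires their sum to equal δ_free.
So P = δ_free / [L/(AE) + 1/k] = 2.92 / [ 1175/(950×44×10³) + 1/(3500) ].
P = 2.92 / 0.0003138 = 9304 N.

P ≈ 9.3 kN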